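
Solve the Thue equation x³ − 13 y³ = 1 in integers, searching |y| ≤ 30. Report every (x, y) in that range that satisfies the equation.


The equation is x³ - 13y³ = 1. For fixed y, x³ = 13·y³ + 1, so a solution requires the RHS to be a perfect cube.
Strategy: iterate y from -30 to 30, compute RHS = 13·y³ + 1, and check whether it is a (positive or negative) perfect cube.
Check small values of y:
  y = 0: RHS = 1 = (1)³ ⇒ x = 1 works.
  y = 1: RHS = 14 is not a perfect cube.
  y = -1: RHS = -12 is not a perfect cube.
  y = 2: RHS = 105 is not a perfect cube.
  y = -2: RHS = -103 is not a perfect cube.
  y = 3: RHS = 352 is not a perfect cube.
  y = -3: RHS = -350 is not a perfect cube.
Continuing the search up to |y| = 30 finds no further solutions beyond those listed.
Collected solutions: (1, 0).

Solutions (with |y| ≤ 30): (1, 0).


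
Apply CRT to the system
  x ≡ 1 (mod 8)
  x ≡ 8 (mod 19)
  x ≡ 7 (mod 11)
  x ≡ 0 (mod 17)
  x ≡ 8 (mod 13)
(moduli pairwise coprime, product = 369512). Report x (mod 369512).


Product of moduli M = 8 · 19 · 11 · 17 · 13 = 369512.
Merge one congruence at a time:
  Start: x ≡ 1 (mod 8).
  Combine with x ≡ 8 (mod 19); new modulus lcm = 152.
    Write x = 1 + 8·t and substitute into x ≡ 8 (mod 19): 8·t ≡ 8 − 1 = 7 (mod 19).
    The inverse of 8 mod 19 is 12 (since 8·12 = 96 = 5·19 + 1), so t ≡ 12·7 = 84 ≡ 8 (mod 19).
    Then x = 1 + 8·8 = 65, valid modulo lcm(8, 19) = 152: x ≡ 65 (mod 152).
  Combine with x ≡ 7 (mod 11); new modulus lcm = 1672.
    Write x = 65 + 152·t and substitute into x ≡ 7 (mod 11): 152·t ≡ 7 − 65 = -58 (mod 11).
    Reduce coefficients mod 11: 9·t ≡ 8 (mod 11).
    The inverse of 9 mod 11 is 5 (since 9·5 = 45 = 4·11 + 1), so t ≡ 5·8 = 40 ≡ 7 (mod 11).
    Then x = 65 + 152·7 = 1129, valid modulo lcm(152, 11) = 1672: x ≡ 1129 (mod 1672).
  Combine with x ≡ 0 (mod 17); new modulus lcm = 28424.
    Write x = 1129 + 1672·t and substitute into x ≡ 0 (mod 17): 1672·t ≡ 0 − 1129 = -1129 (mod 17).
    Reduce coefficients mod 17: 6·t ≡ 10 (mod 17).
    The inverse of 6 mod 17 is 3 (since 6·3 = 18 = 1·17 + 1), so t ≡ 3·10 = 30 ≡ 13 (mod 17).
    Then x = 1129 + 1672·13 = 22865, valid modulo lcm(1672, 17) = 28424: x ≡ 22865 (mod 28424).
  Combine with x ≡ 8 (mod 13); new modulus lcm = 369512.
    Write x = 22865 + 28424·t and substitute into x ≡ 8 (mod 13): 28424·t ≡ 8 − 22865 = -22857 (mod 13).
    Reduce coefficients mod 13: 6·t ≡ 10 (mod 13).
    The inverse of 6 mod 13 is 11 (since 6·11 = 66 = 5·13 + 1), so t ≡ 11·10 = 110 ≡ 6 (mod 13).
    Then x = 22865 + 28424·6 = 193409, valid modulo lcm(28424, 13) = 369512: x ≡ 193409 (mod 369512).
Verify against each original: 193409 mod 8 = 1, 193409 mod 19 = 8, 193409 mod 11 = 7, 193409 mod 17 = 0, 193409 mod 13 = 8.

x ≡ 193409 (mod 369512).


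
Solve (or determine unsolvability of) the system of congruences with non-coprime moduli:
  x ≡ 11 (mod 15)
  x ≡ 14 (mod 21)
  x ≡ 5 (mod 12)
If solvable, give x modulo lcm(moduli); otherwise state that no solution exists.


Moduli 15, 21, 12 are not pairwise coprime, so CRT works modulo lcm(m_i) when all pairwise compatibility conditions hold.
Pairwise compatibility: gcd(m_i, m_j) must divide a_i - a_j for every pair.
Merge one congruence at a time:
  Start: x ≡ 11 (mod 15).
  Combine with x ≡ 14 (mod 21): gcd(15, 21) = 3; 14 - 11 = 3, which IS divisible by 3, so compatible.
    Write x = 11 + 15·t and substitute into x ≡ 14 (mod 21): 15·t ≡ 14 − 11 = 3 (mod 21).
    Divide the congruence (and modulus) by g = 3: 5·t ≡ 1 (mod 7).
    The inverse of 5 mod 7 is 3 (since 5·3 = 15 = 2·7 + 1), so t ≡ 3·1 = 3 ≡ 3 (mod 7).
    Then x = 11 + 15·3 = 56, valid modulo lcm(15, 21) = 105: x ≡ 56 (mod 105).
  Combine with x ≡ 5 (mod 12): gcd(105, 12) = 3; 5 - 56 = -51, which IS divisible by 3, so compatible.
    Write x = 56 + 105·t and substitute into x ≡ 5 (mod 12): 105·t ≡ 5 − 56 = -51 (mod 12).
    Divide the congruence (and modulus) by g = 3: 35·t ≡ -17 (mod 4).
    Reduce coefficients mod 4: 3·t ≡ 3 (mod 4).
    The inverse of 3 mod 4 is 3 (since 3·3 = 9 = 2·4 + 1), so t ≡ 3·3 = 9 ≡ 1 (mod 4).
    Then x = 56 + 105·1 = 161, valid modulo lcm(105, 12) = 420: x ≡ 161 (mod 420).
Verify: 161 mod 15 = 11, 161 mod 21 = 14, 161 mod 12 = 5.

x ≡ 161 (mod 420).


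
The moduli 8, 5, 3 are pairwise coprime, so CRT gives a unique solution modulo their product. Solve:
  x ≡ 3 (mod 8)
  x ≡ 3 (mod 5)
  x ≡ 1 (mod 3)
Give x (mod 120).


Moduli 8, 5, 3 are pairwise coprime; by CRT there is a unique solution modulo M = 8 · 5 · 3 = 120.
Solve pairwise, accumulating the modulus:
  Start with x ≡ 3 (mod 8).
  Combine with x ≡ 3 (mod 5): since gcd(8, 5) = 1, we get a unique residue mod 40.
    Write x = 3 + 8·t and substitute into x ≡ 3 (mod 5): 8·t ≡ 3 − 3 = 0 (mod 5).
    Reduce coefficients mod 5: 3·t ≡ 0 (mod 5).
    The inverse of 3 mod 5 is 2 (since 3·2 = 6 = 1·5 + 1), so t ≡ 2·0 = 0 ≡ 0 (mod 5).
    Then x = 3 + 8·0 = 3, valid modulo lcm(8, 5) = 40: x ≡ 3 (mod 40).
  Combine with x ≡ 1 (mod 3): since gcd(40, 3) = 1, we get a unique residue mod 120.
    Write x = 3 + 40·t and substitute into x ≡ 1 (mod 3): 40·t ≡ 1 − 3 = -2 (mod 3).
    Reduce coefficients mod 3: 1·t ≡ 1 (mod 3).
    So t ≡ 1 (mod 3).
    Then x = 3 + 40·1 = 43, valid modulo lcm(40, 3) = 120: x ≡ 43 (mod 120).
Verify: 43 mod 8 = 3 ✓, 43 mod 5 = 3 ✓, 43 mod 3 = 1 ✓.

x ≡ 43 (mod 120).


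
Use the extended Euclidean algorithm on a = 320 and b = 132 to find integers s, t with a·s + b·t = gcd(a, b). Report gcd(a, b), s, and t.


Euclidean algorithm on (320, 132) — divide until remainder is 0:
  320 = 2 · 132 + 56
  132 = 2 · 56 + 20
  56 = 2 · 20 + 16
  20 = 1 · 16 + 4
  16 = 4 · 4 + 0
gcd(320, 132) = 4.
Track Bezout coefficients alongside the remainders: start with r₀ = 320 = a·1 + b·0 (s = 1, t = 0) and r₁ = 132 = a·0 + b·1 (s = 0, t = 1); each new remainder r_{k+1} = r_{k-1} − q_k·r_k inherits s_{k+1} = s_{k-1} − q_k·s_k, t_{k+1} = t_{k-1} − q_k·t_k, so r_k = a·s_k + b·t_k at every step:
  q = 2: r = 56, s = 1 − 2·0 = 1, t = 0 − 2·1 = -2  (check: 320·1 + 132·(-2) = 56)
  q = 2: r = 20, s = 0 − 2·1 = -2, t = 1 − 2·(-2) = 5  (check: 320·(-2) + 132·5 = 20)
  q = 2: r = 16, s = 1 − 2·(-2) = 5, t = -2 − 2·5 = -12  (check: 320·5 + 132·(-12) = 16)
  q = 1: r = 4, s = -2 − 1·5 = -7, t = 5 − 1·(-12) = 17  (check: 320·(-7) + 132·17 = 4)
The row with r = 4 (the gcd) gives the Bezout coefficients s = -7, t = 17.
Result: 320 · (-7) + 132 · (17) = 4.

gcd(320, 132) = 4; s = -7, t = 17 (check: 320·(-7) + 132·17 = 4).


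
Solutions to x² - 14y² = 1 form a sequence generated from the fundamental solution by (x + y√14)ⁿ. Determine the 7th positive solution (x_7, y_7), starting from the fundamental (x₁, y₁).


Step 1: Find the fundamental solution (x₁, y₁) of x² - 14y² = 1.
  Expand √14 as a continued fraction. a₀ = ⌊√14⌋ = 3; iterate m_{k+1} = d_k·a_k − m_k, d_{k+1} = (14 − m_{k+1}²)/d_k, a_{k+1} = ⌊(a₀ + m_{k+1})/d_{k+1}⌋ (starting m₀ = 0, d₀ = 1), with convergents p_k = a_k·p_{k-1} + p_{k-2}, q_k = a_k·q_{k-1} + q_{k-2} (p₋₁ = 1, q₋₁ = 0):
  k = 0: a₀ = 3; p₀/q₀ = 3/1; p₀² − 14·q₀² = 9 − 14 = -5.
  k = 1: m = 3, d = 5, a = ⌊(3 + 3)/5⌋ = 1; p/q = (1·3 + 1)/(1·1 + 0) = 4/1; p² − 14·q² = 16 − 14 = 2.
  k = 2: m = 2, d = 2, a = ⌊(3 + 2)/2⌋ = 2; p/q = (2·4 + 3)/(2·1 + 1) = 11/3; p² − 14·q² = 121 − 126 = -5.
  k = 3: m = 2, d = 5, a = ⌊(3 + 2)/5⌋ = 1; p/q = (1·11 + 4)/(1·3 + 1) = 15/4; p² − 14·q² = 225 − 224 = 1.
  The first convergent with p² − 14·q² = 1 gives the fundamental solution (x₁, y₁) = (15, 4).
Step 2: Apply the recurrence (x_{n+1}, y_{n+1}) = (x₁x_n + 14y₁y_n, x₁y_n + y₁x_n) repeatedly.
  From (x_1, y_1) = (15, 4): x_2 = 15·15 + 14·4·4 = 449; y_2 = 15·4 + 4·15 = 120.
  From (x_2, y_2) = (449, 120): x_3 = 15·449 + 14·4·120 = 13455; y_3 = 15·120 + 4·449 = 3596.
  From (x_3, y_3) = (13455, 3596): x_4 = 15·13455 + 14·4·3596 = 403201; y_4 = 15·3596 + 4·13455 = 107760.
  From (x_4, y_4) = (403201, 107760): x_5 = 15·403201 + 14·4·107760 = 12082575; y_5 = 15·107760 + 4·403201 = 3229204.
  From (x_5, y_5) = (12082575, 3229204): x_6 = 15·12082575 + 14·4·3229204 = 362074049; y_6 = 15·3229204 + 4·12082575 = 96768360.
  From (x_6, y_6) = (362074049, 96768360): x_7 = 15·362074049 + 14·4·96768360 = 10850138895; y_7 = 15·96768360 + 4·362074049 = 2899821596.
Step 3: Verify x_7² - 14·y_7² = 117725514040791821025 - 117725514040791821024 = 1 (should be 1). ✓

(x_1, y_1) = (15, 4); (x_7, y_7) = (10850138895, 2899821596).


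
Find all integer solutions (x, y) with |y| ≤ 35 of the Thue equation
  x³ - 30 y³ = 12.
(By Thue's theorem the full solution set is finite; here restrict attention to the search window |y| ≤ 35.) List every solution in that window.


The equation is x³ - 30y³ = 12. For fixed y, x³ = 30·y³ + 12, so a solution requires the RHS to be a perfect cube.
Strategy: iterate y from -35 to 35, compute RHS = 30·y³ + 12, and check whether it is a (positive or negative) perfect cube.
Check small values of y:
  y = 0: RHS = 12 is not a perfect cube.
  y = 1: RHS = 42 is not a perfect cube.
  y = -1: RHS = -18 is not a perfect cube.
  y = 2: RHS = 252 is not a perfect cube.
  y = -2: RHS = -228 is not a perfect cube.
  y = 3: RHS = 822 is not a perfect cube.
  y = -3: RHS = -798 is not a perfect cube.
Continuing the search up to |y| = 35 finds no solutions either.
No (x, y) in the scanned range satisfies the equation.

No integer solutions with |y| ≤ 35.


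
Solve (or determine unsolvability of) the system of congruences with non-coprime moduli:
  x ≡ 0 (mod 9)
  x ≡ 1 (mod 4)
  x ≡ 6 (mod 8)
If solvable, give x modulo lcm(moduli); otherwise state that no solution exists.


Moduli 9, 4, 8 are not pairwise coprime, so CRT works modulo lcm(m_i) when all pairwise compatibility conditions hold.
Pairwise compatibility: gcd(m_i, m_j) must divide a_i - a_j for every pair.
Merge one congruence at a time:
  Start: x ≡ 0 (mod 9).
  Combine with x ≡ 1 (mod 4): gcd(9, 4) = 1; 1 - 0 = 1, which IS divisible by 1, so compatible.
    Write x = 0 + 9·t and substitute into x ≡ 1 (mod 4): 9·t ≡ 1 − 0 = 1 (mod 4).
    Reduce coefficients mod 4: 1·t ≡ 1 (mod 4).
    So t ≡ 1 (mod 4).
    Then x = 0 + 9·1 = 9, valid modulo lcm(9, 4) = 36: x ≡ 9 (mod 36).
  Combine with x ≡ 6 (mod 8): gcd(36, 8) = 4, and 6 - 9 = -3 is NOT divisible by 4.
    ⇒ system is inconsistent (no integer solution).

No solution (the system is inconsistent).


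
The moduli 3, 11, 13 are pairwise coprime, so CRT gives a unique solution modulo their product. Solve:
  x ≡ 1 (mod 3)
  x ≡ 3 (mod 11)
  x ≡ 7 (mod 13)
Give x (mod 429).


Moduli 3, 11, 13 are pairwise coprime; by CRT there is a unique solution modulo M = 3 · 11 · 13 = 429.
Solve pairwise, accumulating the modulus:
  Start with x ≡ 1 (mod 3).
  Combine with x ≡ 3 (mod 11): since gcd(3, 11) = 1, we get a unique residue mod 33.
    Write x = 1 + 3·t and substitute into x ≡ 3 (mod 11): 3·t ≡ 3 − 1 = 2 (mod 11).
    The inverse of 3 mod 11 is 4 (since 3·4 = 12 = 1·11 + 1), so t ≡ 4·2 = 8 ≡ 8 (mod 11).
    Then x = 1 + 3·8 = 25, valid modulo lcm(3, 11) = 33: x ≡ 25 (mod 33).
  Combine with x ≡ 7 (mod 13): since gcd(33, 13) = 1, we get a unique residue mod 429.
    Write x = 25 + 33·t and substitute into x ≡ 7 (mod 13): 33·t ≡ 7 − 25 = -18 (mod 13).
    Reduce coefficients mod 13: 7·t ≡ 8 (mod 13).
    The inverse of 7 mod 13 is 2 (since 7·2 = 14 = 1·13 + 1), so t ≡ 2·8 = 16 ≡ 3 (mod 13).
    Then x = 25 + 33·3 = 124, valid modulo lcm(33, 13) = 429: x ≡ 124 (mod 429).
Verify: 124 mod 3 = 1 ✓, 124 mod 11 = 3 ✓, 124 mod 13 = 7 ✓.

x ≡ 124 (mod 429).


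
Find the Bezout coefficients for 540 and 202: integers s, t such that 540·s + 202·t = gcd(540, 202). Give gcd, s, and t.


Euclidean algorithm on (540, 202) — divide until remainder is 0:
  540 = 2 · 202 + 136
  202 = 1 · 136 + 66
  136 = 2 · 66 + 4
  66 = 16 · 4 + 2
  4 = 2 · 2 + 0
gcd(540, 202) = 2.
Track Bezout coefficients alongside the remainders: start with r₀ = 540 = a·1 + b·0 (s = 1, t = 0) and r₁ = 202 = a·0 + b·1 (s = 0, t = 1); each new remainder r_{k+1} = r_{k-1} − q_k·r_k inherits s_{k+1} = s_{k-1} − q_k·s_k, t_{k+1} = t_{k-1} − q_k·t_k, so r_k = a·s_k + b·t_k at every step:
  q = 2: r = 136, s = 1 − 2·0 = 1, t = 0 − 2·1 = -2  (check: 540·1 + 202·(-2) = 136)
  q = 1: r = 66, s = 0 − 1·1 = -1, t = 1 − 1·(-2) = 3  (check: 540·(-1) + 202·3 = 66)
  q = 2: r = 4, s = 1 − 2·(-1) = 3, t = -2 − 2·3 = -8  (check: 540·3 + 202·(-8) = 4)
  q = 16: r = 2, s = -1 − 16·3 = -49, t = 3 − 16·(-8) = 131  (check: 540·(-49) + 202·131 = 2)
The row with r = 2 (the gcd) gives the Bezout coefficients s = -49, t = 131.
Result: 540 · (-49) + 202 · (131) = 2.

gcd(540, 202) = 2; s = -49, t = 131 (check: 540·(-49) + 202·131 = 2).


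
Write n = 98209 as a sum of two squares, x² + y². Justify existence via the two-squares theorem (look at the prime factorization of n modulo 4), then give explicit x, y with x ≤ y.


Step 1: Factor n = 98209 = 17 · 53 · 109.
Step 2: Check the mod-4 condition on each prime factor: 17 ≡ 1 (mod 4), exponent 1; 53 ≡ 1 (mod 4), exponent 1; 109 ≡ 1 (mod 4), exponent 1.
All primes ≡ 3 (mod 4) appear to even exponent (or don't appear), so by the two-squares theorem n IS expressible as a sum of two squares.
Step 3: Build a representation. Here n = 17 · 53 · 109 is a product of primes ≡ 1 (mod 4). Each prime p ≡ 1 (mod 4) is itself a sum of two squares; find a² by testing p − a² for a perfect square:
  17: 17 − 1² = 16 = 4² ⇒ 17 = 1² + 4².
  53: 53 − 1² = 52, 53 − 2² = 49 = 7² ⇒ 53 = 2² + 7².
  109: 109 − 1² = 108, 109 − 2² = 105, 109 − 3² = 100 = 10² ⇒ 109 = 3² + 10².
  Combine using the Brahmagupta–Fibonacci identity (a² + b²)(c² + d²) = (ac − bd)² + (ad + bc)² = (ac + bd)² + (ad − bc)²:
  17 · 53 = 901: from (1² + 4²)(2² + 7²), take (1·2 − 4·7, 1·7 + 4·2) = (2 − 28, 7 + 8) = (-26, 15); dropping signs (only squares matter) gives (26, 15); check 26² + 15² = 676 + 225 = 901 ✓.
  901 · 109 = 98209: from (26² + 15²)(3² + 10²), take (26·3 − 15·10, 26·10 + 15·3) = (78 − 150, 260 + 45) = (-72, 305); dropping signs (only squares matter) gives (72, 305); check 72² + 305² = 5184 + 93025 = 98209 ✓.
Step 4: Order so x ≤ y and verify: 72² + 305² = 5184 + 93025 = 98209 = n. ✓

n = 98209 = 72² + 305² (one valid representation with x ≤ y).


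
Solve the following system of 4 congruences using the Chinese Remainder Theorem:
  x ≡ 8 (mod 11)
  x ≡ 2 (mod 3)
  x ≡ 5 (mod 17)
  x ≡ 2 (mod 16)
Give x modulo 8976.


Product of moduli M = 11 · 3 · 17 · 16 = 8976.
Merge one congruence at a time:
  Start: x ≡ 8 (mod 11).
  Combine with x ≡ 2 (mod 3); new modulus lcm = 33.
    Write x = 8 + 11·t and substitute into x ≡ 2 (mod 3): 11·t ≡ 2 − 8 = -6 (mod 3).
    Reduce coefficients mod 3: 2·t ≡ 0 (mod 3).
    The inverse of 2 mod 3 is 2 (since 2·2 = 4 = 1·3 + 1), so t ≡ 2·0 = 0 ≡ 0 (mod 3).
    Then x = 8 + 11·0 = 8, valid modulo lcm(11, 3) = 33: x ≡ 8 (mod 33).
  Combine with x ≡ 5 (mod 17); new modulus lcm = 561.
    Write x = 8 + 33·t and substitute into x ≡ 5 (mod 17): 33·t ≡ 5 − 8 = -3 (mod 17).
    Reduce coefficients mod 17: 16·t ≡ 14 (mod 17).
    The inverse of 16 mod 17 is 16 (since 16·16 = 256 = 15·17 + 1), so t ≡ 16·14 = 224 ≡ 3 (mod 17).
    Then x = 8 + 33·3 = 107, valid modulo lcm(33, 17) = 561: x ≡ 107 (mod 561).
  Combine with x ≡ 2 (mod 16); new modulus lcm = 8976.
    Write x = 107 + 561·t and substitute into x ≡ 2 (mod 16): 561·t ≡ 2 − 107 = -105 (mod 16).
    Reduce coefficients mod 16: 1·t ≡ 7 (mod 16).
    So t ≡ 7 (mod 16).
    Then x = 107 + 561·7 = 4034, valid modulo lcm(561, 16) = 8976: x ≡ 4034 (mod 8976).
Verify against each original: 4034 mod 11 = 8, 4034 mod 3 = 2, 4034 mod 17 = 5, 4034 mod 16 = 2.

x ≡ 4034 (mod 8976).


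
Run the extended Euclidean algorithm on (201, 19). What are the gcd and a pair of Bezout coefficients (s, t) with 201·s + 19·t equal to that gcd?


Euclidean algorithm on (201, 19) — divide until remainder is 0:
  201 = 10 · 19 + 11
  19 = 1 · 11 + 8
  11 = 1 · 8 + 3
  8 = 2 · 3 + 2
  3 = 1 · 2 + 1
  2 = 2 · 1 + 0
gcd(201, 19) = 1.
Track Bezout coefficients alongside the remainders: start with r₀ = 201 = a·1 + b·0 (s = 1, t = 0) and r₁ = 19 = a·0 + b·1 (s = 0, t = 1); each new remainder r_{k+1} = r_{k-1} − q_k·r_k inherits s_{k+1} = s_{k-1} − q_k·s_k, t_{k+1} = t_{k-1} − q_k·t_k, so r_k = a·s_k + b·t_k at every step:
  q = 10: r = 11, s = 1 − 10·0 = 1, t = 0 − 10·1 = -10  (check: 201·1 + 19·(-10) = 11)
  q = 1: r = 8, s = 0 − 1·1 = -1, t = 1 − 1·(-10) = 11  (check: 201·(-1) + 19·11 = 8)
  q = 1: r = 3, s = 1 − 1·(-1) = 2, t = -10 − 1·11 = -21  (check: 201·2 + 19·(-21) = 3)
  q = 2: r = 2, s = -1 − 2·2 = -5, t = 11 − 2·(-21) = 53  (check: 201·(-5) + 19·53 = 2)
  q = 1: r = 1, s = 2 − 1·(-5) = 7, t = -21 − 1·53 = -74  (check: 201·7 + 19·(-74) = 1)
The row with r = 1 (the gcd) gives the Bezout coefficients s = 7, t = -74.
Result: 201 · (7) + 19 · (-74) = 1.

gcd(201, 19) = 1; s = 7, t = -74 (check: 201·7 + 19·(-74) = 1).


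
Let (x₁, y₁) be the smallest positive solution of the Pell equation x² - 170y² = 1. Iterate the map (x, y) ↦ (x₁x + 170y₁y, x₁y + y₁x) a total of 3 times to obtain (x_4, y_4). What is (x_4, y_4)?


Step 1: Find the fundamental solution (x₁, y₁) of x² - 170y² = 1.
  Expand √170 as a continued fraction. a₀ = ⌊√170⌋ = 13; iterate m_{k+1} = d_k·a_k − m_k, d_{k+1} = (170 − m_{k+1}²)/d_k, a_{k+1} = ⌊(a₀ + m_{k+1})/d_{k+1}⌋ (starting m₀ = 0, d₀ = 1), with convergents p_k = a_k·p_{k-1} + p_{k-2}, q_k = a_k·q_{k-1} + q_{k-2} (p₋₁ = 1, q₋₁ = 0):
  k = 0: a₀ = 13; p₀/q₀ = 13/1; p₀² − 170·q₀² = 169 − 170 = -1.
  k = 1: m = 13, d = 1, a = ⌊(13 + 13)/1⌋ = 26; p/q = (26·13 + 1)/(26·1 + 0) = 339/26; p² − 170·q² = 114921 − 114920 = 1.
  The first convergent with p² − 170·q² = 1 gives the fundamental solution (x₁, y₁) = (339, 26).
Step 2: Apply the recurrence (x_{n+1}, y_{n+1}) = (x₁x_n + 170y₁y_n, x₁y_n + y₁x_n) repeatedly.
  From (x_1, y_1) = (339, 26): x_2 = 339·339 + 170·26·26 = 229841; y_2 = 339·26 + 26·339 = 17628.
  From (x_2, y_2) = (229841, 17628): x_3 = 339·229841 + 170·26·17628 = 155831859; y_3 = 339·17628 + 26·229841 = 11951758.
  From (x_3, y_3) = (155831859, 11951758): x_4 = 339·155831859 + 170·26·11951758 = 105653770561; y_4 = 339·11951758 + 26·155831859 = 8103274296.
Step 3: Verify x_4² - 170·y_4² = 11162719233756430254721 - 11162719233756430254720 = 1 (should be 1). ✓

(x_1, y_1) = (339, 26); (x_4, y_4) = (105653770561, 8103274296).


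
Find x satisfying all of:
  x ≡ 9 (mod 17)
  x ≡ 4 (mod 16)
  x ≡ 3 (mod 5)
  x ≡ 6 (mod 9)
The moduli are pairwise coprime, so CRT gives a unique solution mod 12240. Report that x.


Product of moduli M = 17 · 16 · 5 · 9 = 12240.
Merge one congruence at a time:
  Start: x ≡ 9 (mod 17).
  Combine with x ≡ 4 (mod 16); new modulus lcm = 272.
    Write x = 9 + 17·t and substitute into x ≡ 4 (mod 16): 17·t ≡ 4 − 9 = -5 (mod 16).
    Reduce coefficients mod 16: 1·t ≡ 11 (mod 16).
    So t ≡ 11 (mod 16).
    Then x = 9 + 17·11 = 196, valid modulo lcm(17, 16) = 272: x ≡ 196 (mod 272).
  Combine with x ≡ 3 (mod 5); new modulus lcm = 1360.
    Write x = 196 + 272·t and substitute into x ≡ 3 (mod 5): 272·t ≡ 3 − 196 = -193 (mod 5).
    Reduce coefficients mod 5: 2·t ≡ 2 (mod 5).
    The inverse of 2 mod 5 is 3 (since 2·3 = 6 = 1·5 + 1), so t ≡ 3·2 = 6 ≡ 1 (mod 5).
    Then x = 196 + 272·1 = 468, valid modulo lcm(272, 5) = 1360: x ≡ 468 (mod 1360).
  Combine with x ≡ 6 (mod 9); new modulus lcm = 12240.
    Write x = 468 + 1360·t and substitute into x ≡ 6 (mod 9): 1360·t ≡ 6 − 468 = -462 (mod 9).
    Reduce coefficients mod 9: 1·t ≡ 6 (mod 9).
    So t ≡ 6 (mod 9).
    Then x = 468 + 1360·6 = 8628, valid modulo lcm(1360, 9) = 12240: x ≡ 8628 (mod 12240).
Verify against each original: 8628 mod 17 = 9, 8628 mod 16 = 4, 8628 mod 5 = 3, 8628 mod 9 = 6.

x ≡ 8628 (mod 12240).


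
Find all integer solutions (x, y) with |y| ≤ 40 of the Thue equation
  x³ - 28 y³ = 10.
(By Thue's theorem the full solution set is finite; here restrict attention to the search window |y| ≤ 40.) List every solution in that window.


The equation is x³ - 28y³ = 10. For fixed y, x³ = 28·y³ + 10, so a solution requires the RHS to be a perfect cube.
Strategy: iterate y from -40 to 40, compute RHS = 28·y³ + 10, and check whether it is a (positive or negative) perfect cube.
Check small values of y:
  y = 0: RHS = 10 is not a perfect cube.
  y = 1: RHS = 38 is not a perfect cube.
  y = -1: RHS = -18 is not a perfect cube.
  y = 2: RHS = 234 is not a perfect cube.
  y = -2: RHS = -214 is not a perfect cube.
  y = 3: RHS = 766 is not a perfect cube.
  y = -3: RHS = -746 is not a perfect cube.
Continuing the search up to |y| = 40 finds no solutions either.
No (x, y) in the scanned range satisfies the equation.

No integer solutions with |y| ≤ 40.


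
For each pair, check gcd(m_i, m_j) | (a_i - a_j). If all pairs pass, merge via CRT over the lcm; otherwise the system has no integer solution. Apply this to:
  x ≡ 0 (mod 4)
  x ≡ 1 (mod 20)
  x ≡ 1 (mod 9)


Moduli 4, 20, 9 are not pairwise coprime, so CRT works modulo lcm(m_i) when all pairwise compatibility conditions hold.
Pairwise compatibility: gcd(m_i, m_j) must divide a_i - a_j for every pair.
Merge one congruence at a time:
  Start: x ≡ 0 (mod 4).
  Combine with x ≡ 1 (mod 20): gcd(4, 20) = 4, and 1 - 0 = 1 is NOT divisible by 4.
    ⇒ system is inconsistent (no integer solution).

No solution (the system is inconsistent).


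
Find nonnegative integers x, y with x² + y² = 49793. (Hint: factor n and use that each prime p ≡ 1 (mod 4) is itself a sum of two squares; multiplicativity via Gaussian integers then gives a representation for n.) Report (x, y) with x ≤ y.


Step 1: Factor n = 49793 = 17 · 29 · 101.
Step 2: Check the mod-4 condition on each prime factor: 17 ≡ 1 (mod 4), exponent 1; 29 ≡ 1 (mod 4), exponent 1; 101 ≡ 1 (mod 4), exponent 1.
All primes ≡ 3 (mod 4) appear to even exponent (or don't appear), so by the two-squares theorem n IS expressible as a sum of two squares.
Step 3: Build a representation. Here n = 17 · 29 · 101 is a product of primes ≡ 1 (mod 4). Each prime p ≡ 1 (mod 4) is itself a sum of two squares; find a² by testing p − a² for a perfect square:
  17: 17 − 1² = 16 = 4² ⇒ 17 = 1² + 4².
  29: 29 − 1² = 28, 29 − 2² = 25 = 5² ⇒ 29 = 2² + 5².
  101: 101 − 1² = 100 = 10² ⇒ 101 = 1² + 10².
  Combine using the Brahmagupta–Fibonacci identity (a² + b²)(c² + d²) = (ac − bd)² + (ad + bc)² = (ac + bd)² + (ad − bc)²:
  17 · 29 = 493: from (1² + 4²)(2² + 5²), take (1·2 − 4·5, 1·5 + 4·2) = (2 − 20, 5 + 8) = (-18, 13); dropping signs (only squares matter) gives (18, 13); check 18² + 13² = 324 + 169 = 493 ✓.
  493 · 101 = 49793: from (18² + 13²)(1² + 10²), take (18·1 − 13·10, 18·10 + 13·1) = (18 − 130, 180 + 13) = (-112, 193); dropping signs (only squares matter) gives (112, 193); check 112² + 193² = 12544 + 37249 = 49793 ✓.
Step 4: Order so x ≤ y and verify: 112² + 193² = 12544 + 37249 = 49793 = n. ✓

n = 49793 = 112² + 193² (one valid representation with x ≤ y).


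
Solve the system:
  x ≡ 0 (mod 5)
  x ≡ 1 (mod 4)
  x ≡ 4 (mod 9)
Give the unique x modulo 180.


Moduli 5, 4, 9 are pairwise coprime; by CRT there is a unique solution modulo M = 5 · 4 · 9 = 180.
Solve pairwise, accumulating the modulus:
  Start with x ≡ 0 (mod 5).
  Combine with x ≡ 1 (mod 4): since gcd(5, 4) = 1, we get a unique residue mod 20.
    Write x = 0 + 5·t and substitute into x ≡ 1 (mod 4): 5·t ≡ 1 − 0 = 1 (mod 4).
    Reduce coefficients mod 4: 1·t ≡ 1 (mod 4).
    So t ≡ 1 (mod 4).
    Then x = 0 + 5·1 = 5, valid modulo lcm(5, 4) = 20: x ≡ 5 (mod 20).
  Combine with x ≡ 4 (mod 9): since gcd(20, 9) = 1, we get a unique residue mod 180.
    Write x = 5 + 20·t and substitute into x ≡ 4 (mod 9): 20·t ≡ 4 − 5 = -1 (mod 9).
    Reduce coefficients mod 9: 2·t ≡ 8 (mod 9).
    The inverse of 2 mod 9 is 5 (since 2·5 = 10 = 1·9 + 1), so t ≡ 5·8 = 40 ≡ 4 (mod 9).
    Then x = 5 + 20·4 = 85, valid modulo lcm(20, 9) = 180: x ≡ 85 (mod 180).
Verify: 85 mod 5 = 0 ✓, 85 mod 4 = 1 ✓, 85 mod 9 = 4 ✓.

x ≡ 85 (mod 180).


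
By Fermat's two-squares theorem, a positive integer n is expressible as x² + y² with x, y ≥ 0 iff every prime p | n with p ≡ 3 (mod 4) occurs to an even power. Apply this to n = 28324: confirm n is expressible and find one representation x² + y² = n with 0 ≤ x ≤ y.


Step 1: Factor n = 28324 = 2^2 · 73 · 97.
Step 2: Check the mod-4 condition on each prime factor: 2 = 2 (special); 73 ≡ 1 (mod 4), exponent 1; 97 ≡ 1 (mod 4), exponent 1.
All primes ≡ 3 (mod 4) appear to even exponent (or don't appear), so by the two-squares theorem n IS expressible as a sum of two squares.
Step 3: Build a representation. Group n = k² · m with k = 2 and m = 73 · 97 = 7081 (a product of primes ≡ 1 (mod 4)); a representation of m scales to one of n via (k·x)² + (k·y)² = k²(x² + y²). Each prime p ≡ 1 (mod 4) is itself a sum of two squares; find a² by testing p − a² for a perfect square:
  73: 73 − 1² = 72, 73 − 2² = 69, 73 − 3² = 64 = 8² ⇒ 73 = 3² + 8².
  97: 97 − 1² = 96, 97 − 2² = 93, 97 − 3² = 88, 97 − 4² = 81 = 9² ⇒ 97 = 4² + 9².
  Combine using the Brahmagupta–Fibonacci identity (a² + b²)(c² + d²) = (ac − bd)² + (ad + bc)² = (ac + bd)² + (ad − bc)²:
  73 · 97 = 7081: from (3² + 8²)(4² + 9²), take (3·4 − 8·9, 3·9 + 8·4) = (12 − 72, 27 + 32) = (-60, 59); dropping signs (only squares matter) gives (60, 59); check 60² + 59² = 3600 + 3481 = 7081 ✓.
  Scale by k = 2: (2·60, 2·59) = (120, 118).
Step 4: Order so x ≤ y and verify: 118² + 120² = 13924 + 14400 = 28324 = n. ✓

n = 28324 = 118² + 120² (one valid representation with x ≤ y).


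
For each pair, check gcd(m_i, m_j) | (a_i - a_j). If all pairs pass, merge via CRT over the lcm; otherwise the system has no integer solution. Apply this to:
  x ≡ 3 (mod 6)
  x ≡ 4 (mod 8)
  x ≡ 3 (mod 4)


Moduli 6, 8, 4 are not pairwise coprime, so CRT works modulo lcm(m_i) when all pairwise compatibility conditions hold.
Pairwise compatibility: gcd(m_i, m_j) must divide a_i - a_j for every pair.
Merge one congruence at a time:
  Start: x ≡ 3 (mod 6).
  Combine with x ≡ 4 (mod 8): gcd(6, 8) = 2, and 4 - 3 = 1 is NOT divisible by 2.
    ⇒ system is inconsistent (no integer solution).

No solution (the system is inconsistent).


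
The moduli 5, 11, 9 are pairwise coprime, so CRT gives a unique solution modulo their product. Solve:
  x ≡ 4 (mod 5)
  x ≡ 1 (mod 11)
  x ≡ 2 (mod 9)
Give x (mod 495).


Moduli 5, 11, 9 are pairwise coprime; by CRT there is a unique solution modulo M = 5 · 11 · 9 = 495.
Solve pairwise, accumulating the modulus:
  Start with x ≡ 4 (mod 5).
  Combine with x ≡ 1 (mod 11): since gcd(5, 11) = 1, we get a unique residue mod 55.
    Write x = 4 + 5·t and substitute into x ≡ 1 (mod 11): 5·t ≡ 1 − 4 = -3 (mod 11).
    Reduce coefficients mod 11: 5·t ≡ 8 (mod 11).
    The inverse of 5 mod 11 is 9 (since 5·9 = 45 = 4·11 + 1), so t ≡ 9·8 = 72 ≡ 6 (mod 11).
    Then x = 4 + 5·6 = 34, valid modulo lcm(5, 11) = 55: x ≡ 34 (mod 55).
  Combine with x ≡ 2 (mod 9): since gcd(55, 9) = 1, we get a unique residue mod 495.
    Write x = 34 + 55·t and substitute into x ≡ 2 (mod 9): 55·t ≡ 2 − 34 = -32 (mod 9).
    Reduce coefficients mod 9: 1·t ≡ 4 (mod 9).
    So t ≡ 4 (mod 9).
    Then x = 34 + 55·4 = 254, valid modulo lcm(55, 9) = 495: x ≡ 254 (mod 495).
Verify: 254 mod 5 = 4 ✓, 254 mod 11 = 1 ✓, 254 mod 9 = 2 ✓.

x ≡ 254 (mod 495).


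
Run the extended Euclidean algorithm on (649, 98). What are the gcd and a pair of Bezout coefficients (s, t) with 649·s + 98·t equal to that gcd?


Euclidean algorithm on (649, 98) — divide until remainder is 0:
  649 = 6 · 98 + 61
  98 = 1 · 61 + 37
  61 = 1 · 37 + 24
  37 = 1 · 24 + 13
  24 = 1 · 13 + 11
  13 = 1 · 11 + 2
  11 = 5 · 2 + 1
  2 = 2 · 1 + 0
gcd(649, 98) = 1.
Track Bezout coefficients alongside the remainders: start with r₀ = 649 = a·1 + b·0 (s = 1, t = 0) and r₁ = 98 = a·0 + b·1 (s = 0, t = 1); each new remainder r_{k+1} = r_{k-1} − q_k·r_k inherits s_{k+1} = s_{k-1} − q_k·s_k, t_{k+1} = t_{k-1} − q_k·t_k, so r_k = a·s_k + b·t_k at every step:
  q = 6: r = 61, s = 1 − 6·0 = 1, t = 0 − 6·1 = -6  (check: 649·1 + 98·(-6) = 61)
  q = 1: r = 37, s = 0 − 1·1 = -1, t = 1 − 1·(-6) = 7  (check: 649·(-1) + 98·7 = 37)
  q = 1: r = 24, s = 1 − 1·(-1) = 2, t = -6 − 1·7 = -13  (check: 649·2 + 98·(-13) = 24)
  q = 1: r = 13, s = -1 − 1·2 = -3, t = 7 − 1·(-13) = 20  (check: 649·(-3) + 98·20 = 13)
  q = 1: r = 11, s = 2 − 1·(-3) = 5, t = -13 − 1·20 = -33  (check: 649·5 + 98·(-33) = 11)
  q = 1: r = 2, s = -3 − 1·5 = -8, t = 20 − 1·(-33) = 53  (check: 649·(-8) + 98·53 = 2)
  q = 5: r = 1, s = 5 − 5·(-8) = 45, t = -33 − 5·53 = -298  (check: 649·45 + 98·(-298) = 1)
The row with r = 1 (the gcd) gives the Bezout coefficients s = 45, t = -298.
Result: 649 · (45) + 98 · (-298) = 1.

gcd(649, 98) = 1; s = 45, t = -298 (check: 649·45 + 98·(-298) = 1).


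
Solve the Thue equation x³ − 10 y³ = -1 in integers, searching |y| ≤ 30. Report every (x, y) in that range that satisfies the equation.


The equation is x³ - 10y³ = -1. For fixed y, x³ = 10·y³ − 1, so a solution requires the RHS to be a perfect cube.
Strategy: iterate y from -30 to 30, compute RHS = 10·y³ − 1, and check whether it is a (positive or negative) perfect cube.
Check small values of y:
  y = 0: RHS = -1 = (-1)³ ⇒ x = -1 works.
  y = 1: RHS = 9 is not a perfect cube.
  y = -1: RHS = -11 is not a perfect cube.
  y = 2: RHS = 79 is not a perfect cube.
  y = -2: RHS = -81 is not a perfect cube.
  y = 3: RHS = 269 is not a perfect cube.
  y = -3: RHS = -271 is not a perfect cube.
Continuing the search up to |y| = 30 finds no further solutions beyond those listed.
Collected solutions: (-1, 0).

Solutions (with |y| ≤ 30): (-1, 0).


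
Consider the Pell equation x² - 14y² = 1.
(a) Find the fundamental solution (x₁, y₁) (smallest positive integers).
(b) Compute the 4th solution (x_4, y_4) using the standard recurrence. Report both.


Step 1: Find the fundamental solution (x₁, y₁) of x² - 14y² = 1.
  Expand √14 as a continued fraction. a₀ = ⌊√14⌋ = 3; iterate m_{k+1} = d_k·a_k − m_k, d_{k+1} = (14 − m_{k+1}²)/d_k, a_{k+1} = ⌊(a₀ + m_{k+1})/d_{k+1}⌋ (starting m₀ = 0, d₀ = 1), with convergents p_k = a_k·p_{k-1} + p_{k-2}, q_k = a_k·q_{k-1} + q_{k-2} (p₋₁ = 1, q₋₁ = 0):
  k = 0: a₀ = 3; p₀/q₀ = 3/1; p₀² − 14·q₀² = 9 − 14 = -5.
  k = 1: m = 3, d = 5, a = ⌊(3 + 3)/5⌋ = 1; p/q = (1·3 + 1)/(1·1 + 0) = 4/1; p² − 14·q² = 16 − 14 = 2.
  k = 2: m = 2, d = 2, a = ⌊(3 + 2)/2⌋ = 2; p/q = (2·4 + 3)/(2·1 + 1) = 11/3; p² − 14·q² = 121 − 126 = -5.
  k = 3: m = 2, d = 5, a = ⌊(3 + 2)/5⌋ = 1; p/q = (1·11 + 4)/(1·3 + 1) = 15/4; p² − 14·q² = 225 − 224 = 1.
  The first convergent with p² − 14·q² = 1 gives the fundamental solution (x₁, y₁) = (15, 4).
Step 2: Apply the recurrence (x_{n+1}, y_{n+1}) = (x₁x_n + 14y₁y_n, x₁y_n + y₁x_n) repeatedly.
  From (x_1, y_1) = (15, 4): x_2 = 15·15 + 14·4·4 = 449; y_2 = 15·4 + 4·15 = 120.
  From (x_2, y_2) = (449, 120): x_3 = 15·449 + 14·4·120 = 13455; y_3 = 15·120 + 4·449 = 3596.
  From (x_3, y_3) = (13455, 3596): x_4 = 15·13455 + 14·4·3596 = 403201; y_4 = 15·3596 + 4·13455 = 107760.
Step 3: Verify x_4² - 14·y_4² = 162571046401 - 162571046400 = 1 (should be 1). ✓

(x_1, y_1) = (15, 4); (x_4, y_4) = (403201, 107760).


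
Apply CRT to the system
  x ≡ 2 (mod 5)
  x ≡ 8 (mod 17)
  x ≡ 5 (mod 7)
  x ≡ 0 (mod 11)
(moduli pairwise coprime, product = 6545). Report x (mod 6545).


Product of moduli M = 5 · 17 · 7 · 11 = 6545.
Merge one congruence at a time:
  Start: x ≡ 2 (mod 5).
  Combine with x ≡ 8 (mod 17); new modulus lcm = 85.
    Write x = 2 + 5·t and substitute into x ≡ 8 (mod 17): 5·t ≡ 8 − 2 = 6 (mod 17).
    The inverse of 5 mod 17 is 7 (since 5·7 = 35 = 2·17 + 1), so t ≡ 7·6 = 42 ≡ 8 (mod 17).
    Then x = 2 + 5·8 = 42, valid modulo lcm(5, 17) = 85: x ≡ 42 (mod 85).
  Combine with x ≡ 5 (mod 7); new modulus lcm = 595.
    Write x = 42 + 85·t and substitute into x ≡ 5 (mod 7): 85·t ≡ 5 − 42 = -37 (mod 7).
    Reduce coefficients mod 7: 1·t ≡ 5 (mod 7).
    So t ≡ 5 (mod 7).
    Then x = 42 + 85·5 = 467, valid modulo lcm(85, 7) = 595: x ≡ 467 (mod 595).
  Combine with x ≡ 0 (mod 11); new modulus lcm = 6545.
    Write x = 467 + 595·t and substitute into x ≡ 0 (mod 11): 595·t ≡ 0 − 467 = -467 (mod 11).
    Reduce coefficients mod 11: 1·t ≡ 6 (mod 11).
    So t ≡ 6 (mod 11).
    Then x = 467 + 595·6 = 4037, valid modulo lcm(595, 11) = 6545: x ≡ 4037 (mod 6545).
Verify against each original: 4037 mod 5 = 2, 4037 mod 17 = 8, 4037 mod 7 = 5, 4037 mod 11 = 0.

x ≡ 4037 (mod 6545).


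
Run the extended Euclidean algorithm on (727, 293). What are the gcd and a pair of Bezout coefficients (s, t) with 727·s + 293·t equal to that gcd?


Euclidean algorithm on (727, 293) — divide until remainder is 0:
  727 = 2 · 293 + 141
  293 = 2 · 141 + 11
  141 = 12 · 11 + 9
  11 = 1 · 9 + 2
  9 = 4 · 2 + 1
  2 = 2 · 1 + 0
gcd(727, 293) = 1.
Track Bezout coefficients alongside the remainders: start with r₀ = 727 = a·1 + b·0 (s = 1, t = 0) and r₁ = 293 = a·0 + b·1 (s = 0, t = 1); each new remainder r_{k+1} = r_{k-1} − q_k·r_k inherits s_{k+1} = s_{k-1} − q_k·s_k, t_{k+1} = t_{k-1} − q_k·t_k, so r_k = a·s_k + b·t_k at every step:
  q = 2: r = 141, s = 1 − 2·0 = 1, t = 0 − 2·1 = -2  (check: 727·1 + 293·(-2) = 141)
  q = 2: r = 11, s = 0 − 2·1 = -2, t = 1 − 2·(-2) = 5  (check: 727·(-2) + 293·5 = 11)
  q = 12: r = 9, s = 1 − 12·(-2) = 25, t = -2 − 12·5 = -62  (check: 727·25 + 293·(-62) = 9)
  q = 1: r = 2, s = -2 − 1·25 = -27, t = 5 − 1·(-62) = 67  (check: 727·(-27) + 293·67 = 2)
  q = 4: r = 1, s = 25 − 4·(-27) = 133, t = -62 − 4·67 = -330  (check: 727·133 + 293·(-330) = 1)
The row with r = 1 (the gcd) gives the Bezout coefficients s = 133, t = -330.
Result: 727 · (133) + 293 · (-330) = 1.

gcd(727, 293) = 1; s = 133, t = -330 (check: 727·133 + 293·(-330) = 1).


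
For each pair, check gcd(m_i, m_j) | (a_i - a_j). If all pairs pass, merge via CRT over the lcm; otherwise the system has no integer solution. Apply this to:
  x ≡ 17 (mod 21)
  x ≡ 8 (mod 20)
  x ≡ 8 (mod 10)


Moduli 21, 20, 10 are not pairwise coprime, so CRT works modulo lcm(m_i) when all pairwise compatibility conditions hold.
Pairwise compatibility: gcd(m_i, m_j) must divide a_i - a_j for every pair.
Merge one congruence at a time:
  Start: x ≡ 17 (mod 21).
  Combine with x ≡ 8 (mod 20): gcd(21, 20) = 1; 8 - 17 = -9, which IS divisible by 1, so compatible.
    Write x = 17 + 21·t and substitute into x ≡ 8 (mod 20): 21·t ≡ 8 − 17 = -9 (mod 20).
    Reduce coefficients mod 20: 1·t ≡ 11 (mod 20).
    So t ≡ 11 (mod 20).
    Then x = 17 + 21·11 = 248, valid modulo lcm(21, 20) = 420: x ≡ 248 (mod 420).
  Combine with x ≡ 8 (mod 10): gcd(420, 10) = 10; 8 - 248 = -240, which IS divisible by 10, so compatible.
    Write x = 248 + 420·t and substitute into x ≡ 8 (mod 10): 420·t ≡ 8 − 248 = -240 (mod 10).
    Divide the congruence (and modulus) by g = 10: 42·t ≡ -24 (mod 1).
    Modulo 1 every t works; take t = 0.
    Then x = 248 + 420·0 = 248, valid modulo lcm(420, 10) = 420: x ≡ 248 (mod 420).
Verify: 248 mod 21 = 17, 248 mod 20 = 8, 248 mod 10 = 8.

x ≡ 248 (mod 420).


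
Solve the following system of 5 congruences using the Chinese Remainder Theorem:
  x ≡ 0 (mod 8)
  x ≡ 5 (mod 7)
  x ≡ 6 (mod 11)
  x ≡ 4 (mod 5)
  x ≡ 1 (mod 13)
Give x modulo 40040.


Product of moduli M = 8 · 7 · 11 · 5 · 13 = 40040.
Merge one congruence at a time:
  Start: x ≡ 0 (mod 8).
  Combine with x ≡ 5 (mod 7); new modulus lcm = 56.
    Write x = 0 + 8·t and substitute into x ≡ 5 (mod 7): 8·t ≡ 5 − 0 = 5 (mod 7).
    Reduce coefficients mod 7: 1·t ≡ 5 (mod 7).
    So t ≡ 5 (mod 7).
    Then x = 0 + 8·5 = 40, valid modulo lcm(8, 7) = 56: x ≡ 40 (mod 56).
  Combine with x ≡ 6 (mod 11); new modulus lcm = 616.
    Write x = 40 + 56·t and substitute into x ≡ 6 (mod 11): 56·t ≡ 6 − 40 = -34 (mod 11).
    Reduce coefficients mod 11: 1·t ≡ 10 (mod 11).
    So t ≡ 10 (mod 11).
    Then x = 40 + 56·10 = 600, valid modulo lcm(56, 11) = 616: x ≡ 600 (mod 616).
  Combine with x ≡ 4 (mod 5); new modulus lcm = 3080.
    Write x = 600 + 616·t and substitute into x ≡ 4 (mod 5): 616·t ≡ 4 − 600 = -596 (mod 5).
    Reduce coefficients mod 5: 1·t ≡ 4 (mod 5).
    So t ≡ 4 (mod 5).
    Then x = 600 + 616·4 = 3064, valid modulo lcm(616, 5) = 3080: x ≡ 3064 (mod 3080).
  Combine with x ≡ 1 (mod 13); new modulus lcm = 40040.
    Write x = 3064 + 3080·t and substitute into x ≡ 1 (mod 13): 3080·t ≡ 1 − 3064 = -3063 (mod 13).
    Reduce coefficients mod 13: 12·t ≡ 5 (mod 13).
    The inverse of 12 mod 13 is 12 (since 12·12 = 144 = 11·13 + 1), so t ≡ 12·5 = 60 ≡ 8 (mod 13).
    Then x = 3064 + 3080·8 = 27704, valid modulo lcm(3080, 13) = 40040: x ≡ 27704 (mod 40040).
Verify against each original: 27704 mod 8 = 0, 27704 mod 7 = 5, 27704 mod 11 = 6, 27704 mod 5 = 4, 27704 mod 13 = 1.

x ≡ 27704 (mod 40040).


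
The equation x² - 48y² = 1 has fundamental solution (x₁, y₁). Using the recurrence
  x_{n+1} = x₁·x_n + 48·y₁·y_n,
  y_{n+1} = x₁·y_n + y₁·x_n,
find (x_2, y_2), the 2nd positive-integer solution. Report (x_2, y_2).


Step 1: Find the fundamental solution (x₁, y₁) of x² - 48y² = 1.
  Expand √48 as a continued fraction. a₀ = ⌊√48⌋ = 6; iterate m_{k+1} = d_k·a_k − m_k, d_{k+1} = (48 − m_{k+1}²)/d_k, a_{k+1} = ⌊(a₀ + m_{k+1})/d_{k+1}⌋ (starting m₀ = 0, d₀ = 1), with convergents p_k = a_k·p_{k-1} + p_{k-2}, q_k = a_k·q_{k-1} + q_{k-2} (p₋₁ = 1, q₋₁ = 0):
  k = 0: a₀ = 6; p₀/q₀ = 6/1; p₀² − 48·q₀² = 36 − 48 = -12.
  k = 1: m = 6, d = 12, a = ⌊(6 + 6)/12⌋ = 1; p/q = (1·6 + 1)/(1·1 + 0) = 7/1; p² − 48·q² = 49 − 48 = 1.
  The first convergent with p² − 48·q² = 1 gives the fundamental solution (x₁, y₁) = (7, 1).
Step 2: Apply the recurrence (x_{n+1}, y_{n+1}) = (x₁x_n + 48y₁y_n, x₁y_n + y₁x_n) repeatedly.
  From (x_1, y_1) = (7, 1): x_2 = 7·7 + 48·1·1 = 97; y_2 = 7·1 + 1·7 = 14.
Step 3: Verify x_2² - 48·y_2² = 9409 - 9408 = 1 (should be 1). ✓

(x_1, y_1) = (7, 1); (x_2, y_2) = (97, 14).


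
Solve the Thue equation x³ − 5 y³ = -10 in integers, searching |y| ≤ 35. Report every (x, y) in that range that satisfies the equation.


The equation is x³ - 5y³ = -10. For fixed y, x³ = 5·y³ − 10, so a solution requires the RHS to be a perfect cube.
Strategy: iterate y from -35 to 35, compute RHS = 5·y³ − 10, and check whether it is a (positive or negative) perfect cube.
Check small values of y:
  y = 0: RHS = -10 is not a perfect cube.
  y = 1: RHS = -5 is not a perfect cube.
  y = -1: RHS = -15 is not a perfect cube.
  y = 2: RHS = 30 is not a perfect cube.
  y = -2: RHS = -50 is not a perfect cube.
  y = 3: RHS = 125 = (5)³ ⇒ x = 5 works.
  y = -3: RHS = -145 is not a perfect cube.
Continuing the search up to |y| = 35 finds no further solutions beyond those listed.
Collected solutions: (5, 3).

Solutions (with |y| ≤ 35): (5, 3).
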